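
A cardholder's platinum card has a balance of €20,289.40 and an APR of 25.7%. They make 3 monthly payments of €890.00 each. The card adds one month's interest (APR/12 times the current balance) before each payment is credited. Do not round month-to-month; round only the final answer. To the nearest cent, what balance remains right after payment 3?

€18,893.52

Monthly rate r = 25.7%/12 = 2.14167% = 0.0214167.
Each month: B ← B·(1+r) − €890.00.
Month 1: interest €434.53; balance after payment €19,833.93.
Month 2: interest €424.78; balance after payment €19,368.71.
Month 3: interest €414.81; balance after payment €18,893.52.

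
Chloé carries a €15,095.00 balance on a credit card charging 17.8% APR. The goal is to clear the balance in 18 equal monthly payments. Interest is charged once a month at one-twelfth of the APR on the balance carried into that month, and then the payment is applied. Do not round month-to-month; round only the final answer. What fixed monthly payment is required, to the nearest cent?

€961.71

Monthly rate r = 17.8%/12 = 1.48333% = 0.0148333.
Level-payment amortization: P = B₀·r / (1 − (1+r)^(−n)) = 15095.00·0.0148333 / (1 − 1.01483^(−18)).
Denominator 1 − (1+r)^(−18) = 0.23282406.
P = 223.909 / 0.23282406 ≈ 961.71.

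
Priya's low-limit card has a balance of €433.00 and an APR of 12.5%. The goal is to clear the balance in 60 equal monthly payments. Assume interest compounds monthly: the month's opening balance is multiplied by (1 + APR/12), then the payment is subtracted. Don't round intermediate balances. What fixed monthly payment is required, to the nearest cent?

Monthly rate r = 12.5%/12 = 1.04167% = 0.0104167.
Level-payment amortization: P = B₀·r / (1 − (1+r)^(−n)) = 433.00·0.0104167 / (1 − 1.01042^(−60)).
Denominator 1 − (1+r)^(−60) = 0.46300539.
P = 4.51042 / 0.46300539 ≈ 9.74.

€9.74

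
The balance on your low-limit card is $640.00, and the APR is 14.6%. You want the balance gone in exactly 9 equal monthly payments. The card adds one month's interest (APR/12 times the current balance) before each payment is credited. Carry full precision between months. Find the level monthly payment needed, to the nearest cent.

Monthly rate r = 14.6%/12 = 1.21667% = 0.0121667.
Level-payment amortization: P = B₀·r / (1 − (1+r)^(−n)) = 640.00·0.0121667 / (1 − 1.01217^(−9)).
Denominator 1 − (1+r)^(−9) = 0.103125403.
P = 7.78667 / 0.103125403 ≈ 75.51.

$75.51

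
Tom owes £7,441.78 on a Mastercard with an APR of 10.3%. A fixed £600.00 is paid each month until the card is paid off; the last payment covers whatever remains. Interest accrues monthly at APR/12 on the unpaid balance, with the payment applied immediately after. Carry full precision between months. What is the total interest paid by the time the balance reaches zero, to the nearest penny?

£460.77

Monthly rate r = 10.3%/12 = 0.858333% = 0.00858333.
Payoff takes n = ⌈−ln(1 − rB₀/P)/ln(1+r)⌉ = ⌈13.170⌉ = 14 payments; the last is £102.55.
Total paid = 13·£600.00 + £102.55 = £7,902.55.
Total interest = total paid − principal = £7,902.55 − £7,441.78 = £460.77.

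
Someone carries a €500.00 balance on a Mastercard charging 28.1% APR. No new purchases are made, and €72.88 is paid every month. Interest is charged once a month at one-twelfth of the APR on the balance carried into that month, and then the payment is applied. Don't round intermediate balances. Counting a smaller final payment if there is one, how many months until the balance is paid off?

Monthly rate r = 28.1%/12 = 2.34167% = 0.0234167.
Recurrence: B ← B·(1+r) − €72.88.
Month 1: interest €11.71; balance after payment €438.83.
Month 2: interest €10.28; balance after payment €376.22.
Closed form: n = −ln(1 − rB₀/P)/ln(1+r) = −ln(0.83935)/ln(1.02342) ≈ 7.566, so the balance reaches zero during payment 8.

8 months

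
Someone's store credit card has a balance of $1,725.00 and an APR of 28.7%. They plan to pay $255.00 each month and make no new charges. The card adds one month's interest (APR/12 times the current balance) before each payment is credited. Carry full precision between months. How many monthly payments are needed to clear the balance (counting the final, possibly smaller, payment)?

Monthly rate r = 28.7%/12 = 2.39167% = 0.0239167.
Recurrence: B ← B·(1+r) − $255.00.
Month 1: interest $41.26; balance after payment $1,511.26.
Month 2: interest $36.14; balance after payment $1,292.40.
Closed form: n = −ln(1 − rB₀/P)/ln(1+r) = −ln(0.83821)/ln(1.02392) ≈ 7.467, so the balance reaches zero during payment 8.

8 months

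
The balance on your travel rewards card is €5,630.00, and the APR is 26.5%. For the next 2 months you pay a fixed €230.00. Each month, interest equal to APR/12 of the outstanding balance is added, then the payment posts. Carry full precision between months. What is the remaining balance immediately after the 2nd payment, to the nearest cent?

Monthly rate r = 26.5%/12 = 2.20833% = 0.0220833.
Each month: B ← B·(1+r) − €230.00.
Month 1: interest €124.33; balance after payment €5,524.33.
Month 2: interest €122.00; balance after payment €5,416.32.

€5,416.32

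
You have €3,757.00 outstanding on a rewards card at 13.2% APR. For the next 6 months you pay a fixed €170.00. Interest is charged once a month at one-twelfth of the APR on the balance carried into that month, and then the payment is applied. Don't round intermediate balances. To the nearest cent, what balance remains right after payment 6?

€2,963.42

Monthly rate r = 13.2%/12 = 1.1% = 0.011.
Each month: B ← B·(1+r) − €170.00.
Month 1: interest €41.33; balance after payment €3,628.33.
Month 2: interest €39.91; balance after payment €3,498.24.
Month 3: interest €38.48; balance after payment €3,366.72.
Month 4: interest €37.03; balance after payment €3,233.75.
Month 5: interest €35.57; balance after payment €3,099.32.
Month 6: interest €34.09; balance after payment €2,963.42.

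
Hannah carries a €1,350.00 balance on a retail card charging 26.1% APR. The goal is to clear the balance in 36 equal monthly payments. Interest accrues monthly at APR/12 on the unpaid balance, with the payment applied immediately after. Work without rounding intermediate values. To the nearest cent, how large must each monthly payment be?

€54.46

Monthly rate r = 26.1%/12 = 2.175% = 0.02175.
Level-payment amortization: P = B₀·r / (1 − (1+r)^(−n)) = 1350.00·0.02175 / (1 − 1.02175^(−36)).
Denominator 1 − (1+r)^(−36) = 0.539114834.
P = 29.3625 / 0.539114834 ≈ 54.46.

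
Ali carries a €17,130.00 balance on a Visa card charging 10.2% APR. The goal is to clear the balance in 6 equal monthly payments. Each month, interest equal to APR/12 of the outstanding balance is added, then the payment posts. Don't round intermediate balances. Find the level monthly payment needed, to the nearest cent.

Monthly rate r = 10.2%/12 = 0.85% = 0.0085.
Level-payment amortization: P = B₀·r / (1 − (1+r)^(−n)) = 17130.00·0.0085 / (1 − 1.0085^(−6)).
Denominator 1 − (1+r)^(−6) = 0.0495164943.
P = 145.605 / 0.0495164943 ≈ 2940.54.

€2,940.54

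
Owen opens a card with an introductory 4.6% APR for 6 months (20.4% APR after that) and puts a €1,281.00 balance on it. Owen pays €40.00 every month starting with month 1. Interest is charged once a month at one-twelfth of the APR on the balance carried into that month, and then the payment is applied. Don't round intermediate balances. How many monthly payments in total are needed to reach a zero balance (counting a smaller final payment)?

42 months

Promo months 1–6 at r₀ = 4.6%/12 = 0.00383333; months 7+ at r₁ = 20.4%/12 = 0.017.
After month 6: iterate B ← B·(1+r₀) − €40.00 for 6 months → €1,068.44.
Then at r₁ with €40.00/mo: n₂ = −ln(1 − r₁·B/P)/ln(1+r₁) ≈ 35.91 → 36 more payments.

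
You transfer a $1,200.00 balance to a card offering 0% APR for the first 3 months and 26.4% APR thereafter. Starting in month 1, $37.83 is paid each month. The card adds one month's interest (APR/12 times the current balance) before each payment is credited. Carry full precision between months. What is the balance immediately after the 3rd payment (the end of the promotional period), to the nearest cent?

$1,086.51

Promo months 1–3 at r₀ = 0%/12 = 0; months 4+ at r₁ = 26.4%/12 = 0.022.
After month 3 (no interest yet): B = $1,200.00 − 3·$37.83 = $1,086.51.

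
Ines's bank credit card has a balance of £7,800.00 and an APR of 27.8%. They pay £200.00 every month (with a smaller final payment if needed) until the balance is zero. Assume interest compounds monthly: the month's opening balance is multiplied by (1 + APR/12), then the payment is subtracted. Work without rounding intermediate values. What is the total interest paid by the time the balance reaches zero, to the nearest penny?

£12,619.13

Monthly rate r = 27.8%/12 = 2.31667% = 0.0231667.
Payoff takes n = ⌈−ln(1 − rB₀/P)/ln(1+r)⌉ = ⌈102.095⌉ = 103 payments; the last is £19.13.
Total paid = 102·£200.00 + £19.13 = £20,419.13.
Total interest = total paid − principal = £20,419.13 − £7,800.00 = £12,619.13.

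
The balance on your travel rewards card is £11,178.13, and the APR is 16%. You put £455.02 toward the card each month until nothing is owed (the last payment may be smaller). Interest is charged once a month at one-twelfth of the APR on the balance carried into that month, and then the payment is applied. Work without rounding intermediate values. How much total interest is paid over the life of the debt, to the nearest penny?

Monthly rate r = 16%/12 = 1.33333% = 0.0133333.
Payoff takes n = ⌈−ln(1 − rB₀/P)/ln(1+r)⌉ = ⌈29.960⌉ = 30 payments; the last is £436.95.
Total paid = 29·£455.02 + £436.95 = £13,632.53.
Total interest = total paid − principal = £13,632.53 − £11,178.13 = £2,454.40.

£2,454.40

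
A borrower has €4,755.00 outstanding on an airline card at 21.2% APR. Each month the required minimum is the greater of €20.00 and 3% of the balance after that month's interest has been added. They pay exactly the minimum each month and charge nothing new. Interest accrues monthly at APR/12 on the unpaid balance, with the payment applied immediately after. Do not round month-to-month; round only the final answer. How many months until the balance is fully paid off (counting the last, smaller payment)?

Monthly rate r = 21.2%/12 = 1.76667% = 0.0176667.
While 3% of the post-interest balance exceeds €20.00, each month B ← (B·(1+r))·(1 − 0.03), i.e. B shrinks by the factor (1+r)·0.97 = 0.98714.
This holds for months 1–154. Entering month 155 the balance is €647.52; 3% of the post-interest balance is now below €20.00, so the flat €20.00 minimum applies from here.
From month 155 a fixed €20.00 at rate r clears €647.52 in 49 more payments. Total: 154 + 49 = 203 months.

203 months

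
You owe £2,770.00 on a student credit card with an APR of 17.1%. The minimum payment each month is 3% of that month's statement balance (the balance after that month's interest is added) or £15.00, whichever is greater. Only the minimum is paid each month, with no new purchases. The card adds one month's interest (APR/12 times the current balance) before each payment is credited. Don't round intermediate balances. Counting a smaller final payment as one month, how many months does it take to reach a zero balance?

151 months

Monthly rate r = 17.1%/12 = 1.425% = 0.01425.
While 3% of the post-interest balance exceeds £15.00, each month B ← (B·(1+r))·(1 − 0.03), i.e. B shrinks by the factor (1+r)·0.97 = 0.98382.
This holds for months 1–106. Entering month 107 the balance is £491.65; 3% of the post-interest balance is now below £15.00, so the flat £15.00 minimum applies from here.
From month 107 a fixed £15.00 at rate r clears £491.65 in 45 more payments. Total: 106 + 45 = 151 months.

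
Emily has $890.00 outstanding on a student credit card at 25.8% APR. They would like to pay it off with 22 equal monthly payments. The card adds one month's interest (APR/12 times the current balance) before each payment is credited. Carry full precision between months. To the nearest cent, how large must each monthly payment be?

$51.20

Monthly rate r = 25.8%/12 = 2.15% = 0.0215.
Level-payment amortization: P = B₀·r / (1 − (1+r)^(−n)) = 890.00·0.0215 / (1 − 1.0215^(−22)).
Denominator 1 − (1+r)^(−22) = 0.37373832.
P = 19.135 / 0.37373832 ≈ 51.20.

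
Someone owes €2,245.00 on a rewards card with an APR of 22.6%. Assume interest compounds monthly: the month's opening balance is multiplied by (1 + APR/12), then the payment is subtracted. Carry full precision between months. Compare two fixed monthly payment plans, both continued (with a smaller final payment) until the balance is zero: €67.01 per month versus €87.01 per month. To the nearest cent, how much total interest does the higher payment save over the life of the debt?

Monthly rate r = 22.6%/12 = 1.88333% = 0.0188333.
At €67.01/mo: n = ⌈−ln(1 − rB₀/P)/ln(1+r)⌉ = 54 payments (last €28.79); total interest = total paid − €2,245.00 = €1,335.32.
At €87.01/mo: 36 payments (last €57.82); total interest €858.17.
Interest saved = €1,335.32 − €858.17 = €477.15.

€477.15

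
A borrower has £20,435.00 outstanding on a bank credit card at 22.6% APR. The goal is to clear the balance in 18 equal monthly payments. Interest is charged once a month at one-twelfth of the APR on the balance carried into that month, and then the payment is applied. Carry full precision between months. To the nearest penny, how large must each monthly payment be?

£1,349.12

Monthly rate r = 22.6%/12 = 1.88333% = 0.0188333.
Level-payment amortization: P = B₀·r / (1 − (1+r)^(−n)) = 20435.00·0.0188333 / (1 − 1.01883^(−18)).
Denominator 1 − (1+r)^(−18) = 0.285267743.
P = 384.859 / 0.285267743 ≈ 1349.12.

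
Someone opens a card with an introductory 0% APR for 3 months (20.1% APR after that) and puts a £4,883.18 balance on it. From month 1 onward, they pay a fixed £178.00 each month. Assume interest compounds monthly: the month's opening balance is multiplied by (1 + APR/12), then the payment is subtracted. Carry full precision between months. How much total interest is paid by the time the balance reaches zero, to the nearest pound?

£1,292

Promo months 1–3 at r₀ = 0%/12 = 0; months 4+ at r₁ = 20.1%/12 = 0.01675.
After month 3 (no interest yet): B = £4,883.18 − 3·£178.00 = £4,349.18.
Then at r₁ with £178.00/mo: n₂ = −ln(1 − r₁·B/P)/ln(1+r₁) ≈ 31.69 → 32 more payments.
Total paid = 34·£178.00 + £122.85 = £6,174.85; interest = £6,174.85 − £4,883.18 = £1,291.67.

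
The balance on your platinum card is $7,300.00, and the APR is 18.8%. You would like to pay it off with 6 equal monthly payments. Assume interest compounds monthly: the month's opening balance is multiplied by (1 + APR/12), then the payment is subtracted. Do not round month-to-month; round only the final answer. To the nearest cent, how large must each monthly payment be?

$1,284.24

Monthly rate r = 18.8%/12 = 1.56667% = 0.0156667.
Level-payment amortization: P = B₀·r / (1 − (1+r)^(−n)) = 7300.00·0.0156667 / (1 − 1.01567^(−6)).
Denominator 1 − (1+r)^(−6) = 0.0890536438.
P = 114.367 / 0.0890536438 ≈ 1284.24.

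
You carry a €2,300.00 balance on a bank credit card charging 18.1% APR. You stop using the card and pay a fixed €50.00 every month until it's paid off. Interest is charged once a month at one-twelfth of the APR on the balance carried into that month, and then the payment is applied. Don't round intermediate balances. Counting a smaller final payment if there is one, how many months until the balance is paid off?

80 months

Monthly rate r = 18.1%/12 = 1.50833% = 0.0150833.
Recurrence: B ← B·(1+r) − €50.00.
Month 1: interest €34.69; balance after payment €2,284.69.
Month 2: interest €34.46; balance after payment €2,269.15.
Closed form: n = −ln(1 − rB₀/P)/ln(1+r) = −ln(0.30617)/ln(1.01508) ≈ 79.063, so the balance reaches zero during payment 80.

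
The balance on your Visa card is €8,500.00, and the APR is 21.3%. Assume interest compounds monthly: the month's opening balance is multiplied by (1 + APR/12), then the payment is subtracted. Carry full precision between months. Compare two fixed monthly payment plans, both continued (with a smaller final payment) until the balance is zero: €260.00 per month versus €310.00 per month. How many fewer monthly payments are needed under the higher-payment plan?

12 fewer payments

Monthly rate r = 21.3%/12 = 1.775% = 0.01775.
At €260.00/mo: n = ⌈−ln(1 − rB₀/P)/ln(1+r)⌉ = 50 payments (last €90.17); total interest = total paid − €8,500.00 = €4,330.17.
At €310.00/mo: 38 payments (last €280.26); total interest €3,250.26.
Payments saved = 50 − 38 = 12.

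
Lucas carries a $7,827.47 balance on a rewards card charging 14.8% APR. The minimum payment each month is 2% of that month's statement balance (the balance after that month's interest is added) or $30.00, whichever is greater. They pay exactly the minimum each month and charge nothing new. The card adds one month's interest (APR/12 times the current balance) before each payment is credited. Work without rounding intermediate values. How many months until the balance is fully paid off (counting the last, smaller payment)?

287 months

Monthly rate r = 14.8%/12 = 1.23333% = 0.0123333.
While 2% of the post-interest balance exceeds $30.00, each month B ← (B·(1+r))·(1 − 0.02), i.e. B shrinks by the factor (1+r)·0.98 = 0.99209.
This holds for months 1–210. Entering month 211 the balance is $1,475.84; 2% of the post-interest balance is now below $30.00, so the flat $30.00 minimum applies from here.
From month 211 a fixed $30.00 at rate r clears $1,475.84 in 77 more payments. Total: 210 + 77 = 287 months.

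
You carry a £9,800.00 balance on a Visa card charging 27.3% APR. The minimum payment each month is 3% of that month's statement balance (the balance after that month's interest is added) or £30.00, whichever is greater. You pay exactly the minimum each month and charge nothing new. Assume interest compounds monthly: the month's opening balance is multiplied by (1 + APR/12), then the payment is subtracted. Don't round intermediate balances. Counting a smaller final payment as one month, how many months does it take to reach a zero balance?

Monthly rate r = 27.3%/12 = 2.275% = 0.02275.
While 3% of the post-interest balance exceeds £30.00, each month B ← (B·(1+r))·(1 − 0.03), i.e. B shrinks by the factor (1+r)·0.97 = 0.99207.
This holds for months 1–290. Entering month 291 the balance is £973.15; 3% of the post-interest balance is now below £30.00, so the flat £30.00 minimum applies from here.
From month 291 a fixed £30.00 at rate r clears £973.15 in 60 more payments. Total: 290 + 60 = 350 months.

350 months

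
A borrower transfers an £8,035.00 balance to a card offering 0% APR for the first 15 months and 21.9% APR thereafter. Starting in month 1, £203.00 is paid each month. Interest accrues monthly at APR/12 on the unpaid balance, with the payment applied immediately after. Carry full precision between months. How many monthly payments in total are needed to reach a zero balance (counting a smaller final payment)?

Promo months 1–15 at r₀ = 0%/12 = 0; months 16+ at r₁ = 21.9%/12 = 0.01825.
After month 15 (no interest yet): B = £8,035.00 − 15·£203.00 = £4,990.00.
Then at r₁ with £203.00/mo: n₂ = −ln(1 − r₁·B/P)/ln(1+r₁) ≈ 32.92 → 33 more payments.

48 months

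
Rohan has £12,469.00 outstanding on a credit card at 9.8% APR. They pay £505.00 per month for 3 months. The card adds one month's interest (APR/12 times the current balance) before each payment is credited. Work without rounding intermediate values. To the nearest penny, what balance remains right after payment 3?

Monthly rate r = 9.8%/12 = 0.816667% = 0.00816667.
Each month: B ← B·(1+r) − £505.00.
Month 1: interest £101.83; balance after payment £12,065.83.
Month 2: interest £98.54; balance after payment £11,659.37.
Month 3: interest £95.22; balance after payment £11,249.59.

£11,249.59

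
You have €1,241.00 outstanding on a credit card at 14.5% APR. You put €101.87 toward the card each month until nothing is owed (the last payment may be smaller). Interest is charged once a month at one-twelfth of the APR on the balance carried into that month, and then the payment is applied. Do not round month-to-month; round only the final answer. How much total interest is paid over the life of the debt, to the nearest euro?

€110

Monthly rate r = 14.5%/12 = 1.20833% = 0.0120833.
Payoff takes n = ⌈−ln(1 − rB₀/P)/ln(1+r)⌉ = ⌈13.257⌉ = 14 payments; the last is €26.33.
Total paid = 13·€101.87 + €26.33 = €1,350.64.
Total interest = total paid − principal = €1,350.64 − €1,241.00 = €109.64.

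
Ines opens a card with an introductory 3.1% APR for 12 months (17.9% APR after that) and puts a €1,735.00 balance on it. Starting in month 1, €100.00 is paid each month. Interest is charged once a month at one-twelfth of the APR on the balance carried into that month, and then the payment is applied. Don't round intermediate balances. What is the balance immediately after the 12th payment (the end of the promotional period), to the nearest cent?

Promo months 1–12 at r₀ = 3.1%/12 = 0.00258333; months 13+ at r₁ = 17.9%/12 = 0.0149167.
After month 12: iterate B ← B·(1+r₀) − €100.00 for 12 months → €572.36.

€572.36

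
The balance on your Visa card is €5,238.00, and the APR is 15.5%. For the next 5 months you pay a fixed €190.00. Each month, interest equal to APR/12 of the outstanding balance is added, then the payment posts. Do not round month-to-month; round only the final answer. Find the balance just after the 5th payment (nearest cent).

Monthly rate r = 15.5%/12 = 1.29167% = 0.0129167.
Each month: B ← B·(1+r) − €190.00.
Month 1: interest €67.66; balance after payment €5,115.66.
Month 2: interest €66.08; balance after payment €4,991.73.
Month 3: interest €64.48; balance after payment €4,866.21.
Month 4: interest €62.86; balance after payment €4,739.07.
Month 5: interest €61.21; balance after payment €4,610.28.

€4,610.28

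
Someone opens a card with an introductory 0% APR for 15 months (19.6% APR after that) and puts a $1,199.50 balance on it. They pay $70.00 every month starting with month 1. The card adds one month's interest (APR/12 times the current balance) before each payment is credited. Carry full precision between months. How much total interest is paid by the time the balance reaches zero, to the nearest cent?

$4.00

Promo months 1–15 at r₀ = 0%/12 = 0; months 16+ at r₁ = 19.6%/12 = 0.0163333.
After month 15 (no interest yet): B = $1,199.50 − 15·$70.00 = $149.50.
Then at r₁ with $70.00/mo: n₂ = −ln(1 − r₁·B/P)/ln(1+r₁) ≈ 2.19 → 3 more payments.
Total paid = 17·$70.00 + $13.50 = $1,203.50; interest = $1,203.50 − $1,199.50 = $4.00.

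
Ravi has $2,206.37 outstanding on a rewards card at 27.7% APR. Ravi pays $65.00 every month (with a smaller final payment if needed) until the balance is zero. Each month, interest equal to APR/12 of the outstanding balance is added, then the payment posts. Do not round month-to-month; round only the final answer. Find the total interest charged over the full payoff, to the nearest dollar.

Monthly rate r = 27.7%/12 = 2.30833% = 0.0230833.
Payoff takes n = ⌈−ln(1 − rB₀/P)/ln(1+r)⌉ = ⌈67.060⌉ = 68 payments; the last is $3.93.
Total paid = 67·$65.00 + $3.93 = $4,358.93.
Total interest = total paid − principal = $4,358.93 − $2,206.37 = $2,152.56.

$2,153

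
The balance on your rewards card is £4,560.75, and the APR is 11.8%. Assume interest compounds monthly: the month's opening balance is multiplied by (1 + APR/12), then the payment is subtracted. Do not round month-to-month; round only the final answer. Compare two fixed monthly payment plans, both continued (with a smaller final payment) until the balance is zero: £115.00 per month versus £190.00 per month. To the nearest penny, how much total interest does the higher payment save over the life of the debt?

£580.83

Monthly rate r = 11.8%/12 = 0.983333% = 0.00983333.
At £115.00/mo: n = ⌈−ln(1 − rB₀/P)/ln(1+r)⌉ = 51 payments (last £58.83); total interest = total paid − £4,560.75 = £1,248.08.
At £190.00/mo: 28 payments (last £98.00); total interest £667.25.
Interest saved = £1,248.08 − £667.25 = £580.83.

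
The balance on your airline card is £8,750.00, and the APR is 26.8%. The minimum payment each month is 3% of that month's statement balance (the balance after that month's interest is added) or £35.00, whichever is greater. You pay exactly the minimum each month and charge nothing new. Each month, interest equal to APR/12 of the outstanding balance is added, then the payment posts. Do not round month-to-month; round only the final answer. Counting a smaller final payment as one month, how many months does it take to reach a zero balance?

303 months

Monthly rate r = 26.8%/12 = 2.23333% = 0.0223333.
While 3% of the post-interest balance exceeds £35.00, each month B ← (B·(1+r))·(1 − 0.03), i.e. B shrinks by the factor (1+r)·0.97 = 0.99166.
This holds for months 1–244. Entering month 245 the balance is £1,134.71; 3% of the post-interest balance is now below £35.00, so the flat £35.00 minimum applies from here.
From month 245 a fixed £35.00 at rate r clears £1,134.71 in 59 more payments. Total: 244 + 59 = 303 months.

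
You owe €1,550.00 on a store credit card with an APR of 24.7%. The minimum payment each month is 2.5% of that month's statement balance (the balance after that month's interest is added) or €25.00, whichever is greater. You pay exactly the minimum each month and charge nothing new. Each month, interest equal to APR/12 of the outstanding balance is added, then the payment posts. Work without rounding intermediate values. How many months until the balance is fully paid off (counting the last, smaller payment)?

174 months

Monthly rate r = 24.7%/12 = 2.05833% = 0.0205833.
While 2.5% of the post-interest balance exceeds €25.00, each month B ← (B·(1+r))·(1 − 0.025), i.e. B shrinks by the factor (1+r)·0.975 = 0.99507.
This holds for months 1–93. Entering month 94 the balance is €978.74; 2.5% of the post-interest balance is now below €25.00, so the flat €25.00 minimum applies from here.
From month 94 a fixed €25.00 at rate r clears €978.74 in 81 more payments. Total: 93 + 81 = 174 months.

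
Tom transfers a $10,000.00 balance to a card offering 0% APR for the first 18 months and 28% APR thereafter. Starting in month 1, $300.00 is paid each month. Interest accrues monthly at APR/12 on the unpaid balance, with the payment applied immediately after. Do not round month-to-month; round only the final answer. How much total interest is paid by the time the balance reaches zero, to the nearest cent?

$1,160.13

Promo months 1–18 at r₀ = 0%/12 = 0; months 19+ at r₁ = 28%/12 = 0.0233333.
After month 18 (no interest yet): B = $10,000.00 − 18·$300.00 = $4,600.00.
Then at r₁ with $300.00/mo: n₂ = −ln(1 − r₁·B/P)/ln(1+r₁) ≈ 19.20 → 20 more payments.
Total paid = 37·$300.00 + $60.13 = $11,160.13; interest = $11,160.13 − $10,000.00 = $1,160.13.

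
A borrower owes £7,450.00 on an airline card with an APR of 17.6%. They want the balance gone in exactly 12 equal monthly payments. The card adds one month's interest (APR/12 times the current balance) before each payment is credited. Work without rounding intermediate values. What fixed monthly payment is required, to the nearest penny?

Monthly rate r = 17.6%/12 = 1.46667% = 0.0146667.
Level-payment amortization: P = B₀·r / (1 − (1+r)^(−n)) = 7450.00·0.0146667 / (1 − 1.01467^(−12)).
Denominator 1 − (1+r)^(−12) = 0.160309423.
P = 109.267 / 0.160309423 ≈ 681.60.

£681.60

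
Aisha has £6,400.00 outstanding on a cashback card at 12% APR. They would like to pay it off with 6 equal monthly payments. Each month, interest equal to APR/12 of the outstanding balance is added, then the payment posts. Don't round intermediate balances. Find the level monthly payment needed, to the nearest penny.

Monthly rate r = 12%/12 = 1% = 0.01.
Level-payment amortization: P = B₀·r / (1 − (1+r)^(−n)) = 6400.00·0.01 / (1 − 1.01^(−6)).
Denominator 1 − (1+r)^(−6) = 0.0579547647.
P = 64 / 0.0579547647 ≈ 1104.31.

£1,104.31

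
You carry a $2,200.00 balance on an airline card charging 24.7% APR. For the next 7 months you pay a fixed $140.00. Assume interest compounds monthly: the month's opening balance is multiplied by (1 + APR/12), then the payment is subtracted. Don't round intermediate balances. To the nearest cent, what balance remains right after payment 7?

Monthly rate r = 24.7%/12 = 2.05833% = 0.0205833.
Each month: B ← B·(1+r) − $140.00.
Month 1: interest $45.28; balance after payment $2,105.28.
Month 2: interest $43.33; balance after payment $2,008.62.
Month 3: interest $41.34; balance after payment $1,909.96.
Month 4: interest $39.31; balance after payment $1,809.27.
Month 5: interest $37.24; balance after payment $1,706.52.
Month 6: interest $35.13; balance after payment $1,601.64.
Month 7: interest $32.97; balance after payment $1,494.61.

$1,494.61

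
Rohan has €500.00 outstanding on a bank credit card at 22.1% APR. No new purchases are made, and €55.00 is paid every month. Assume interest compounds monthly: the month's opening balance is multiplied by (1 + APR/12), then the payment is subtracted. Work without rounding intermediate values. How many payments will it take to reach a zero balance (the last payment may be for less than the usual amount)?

Monthly rate r = 22.1%/12 = 1.84167% = 0.0184167.
Recurrence: B ← B·(1+r) − €55.00.
Month 1: interest €9.21; balance after payment €454.21.
Month 2: interest €8.37; balance after payment €407.57.
Closed form: n = −ln(1 − rB₀/P)/ln(1+r) = −ln(0.83258)/ln(1.01842) ≈ 10.041, so the balance reaches zero during payment 11.

11 months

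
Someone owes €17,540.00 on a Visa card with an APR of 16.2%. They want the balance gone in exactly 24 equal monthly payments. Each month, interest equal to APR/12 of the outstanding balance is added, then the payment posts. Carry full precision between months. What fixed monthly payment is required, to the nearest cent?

€860.49

Monthly rate r = 16.2%/12 = 1.35% = 0.0135.
Level-payment amortization: P = B₀·r / (1 − (1+r)^(−n)) = 17540.00·0.0135 / (1 − 1.0135^(−24)).
Denominator 1 − (1+r)^(−24) = 0.275180402.
P = 236.79 / 0.275180402 ≈ 860.49.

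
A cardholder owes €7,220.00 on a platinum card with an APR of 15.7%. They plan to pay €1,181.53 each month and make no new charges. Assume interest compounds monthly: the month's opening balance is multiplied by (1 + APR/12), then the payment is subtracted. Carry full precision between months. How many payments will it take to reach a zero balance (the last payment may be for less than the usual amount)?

7 months

Monthly rate r = 15.7%/12 = 1.30833% = 0.0130833.
Recurrence: B ← B·(1+r) − €1,181.53.
Month 1: interest €94.46; balance after payment €6,132.93.
Month 2: interest €80.24; balance after payment €5,031.64.
Closed form: n = −ln(1 − rB₀/P)/ln(1+r) = −ln(0.92005)/ln(1.01308) ≈ 6.410, so the balance reaches zero during payment 7.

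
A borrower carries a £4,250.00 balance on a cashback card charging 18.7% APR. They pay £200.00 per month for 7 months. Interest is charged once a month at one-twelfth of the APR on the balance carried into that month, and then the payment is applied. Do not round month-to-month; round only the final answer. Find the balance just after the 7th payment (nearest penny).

£3,268.67

Monthly rate r = 18.7%/12 = 1.55833% = 0.0155833.
Each month: B ← B·(1+r) − £200.00.
Month 1: interest £66.23; balance after payment £4,116.23.
Month 2: interest £64.14; balance after payment £3,980.37.
Month 3: interest £62.03; balance after payment £3,842.40.
Month 4: interest £59.88; balance after payment £3,702.28.
Month 5: interest £57.69; balance after payment £3,559.97.
Month 6: interest £55.48; balance after payment £3,415.45.
Month 7: interest £53.22; balance after payment £3,268.67.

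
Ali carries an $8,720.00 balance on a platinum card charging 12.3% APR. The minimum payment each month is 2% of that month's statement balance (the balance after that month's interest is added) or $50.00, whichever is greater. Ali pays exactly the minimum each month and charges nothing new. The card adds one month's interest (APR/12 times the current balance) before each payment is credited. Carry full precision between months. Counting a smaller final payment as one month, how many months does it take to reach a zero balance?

Monthly rate r = 12.3%/12 = 1.025% = 0.01025.
While 2% of the post-interest balance exceeds $50.00, each month B ← (B·(1+r))·(1 − 0.02), i.e. B shrinks by the factor (1+r)·0.98 = 0.99005.
This holds for months 1–126. Entering month 127 the balance is $2,471.94; 2% of the post-interest balance is now below $50.00, so the flat $50.00 minimum applies from here.
From month 127 a fixed $50.00 at rate r clears $2,471.94 in 70 more payments. Total: 126 + 70 = 196 months.

196 months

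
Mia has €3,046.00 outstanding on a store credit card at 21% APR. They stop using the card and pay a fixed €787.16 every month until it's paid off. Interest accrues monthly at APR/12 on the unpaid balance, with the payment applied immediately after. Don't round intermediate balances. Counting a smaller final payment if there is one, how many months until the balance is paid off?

Monthly rate r = 21%/12 = 1.75% = 0.0175.
Recurrence: B ← B·(1+r) − €787.16.
Month 1: interest €53.31; balance after payment €2,312.14.
Month 2: interest €40.46; balance after payment €1,565.45.
Month 3: interest €27.40; balance after payment €805.68.
Month 4: interest €14.10; balance after payment €32.62.
Month 5: interest €0.57; balance after payment €0.00.

5 months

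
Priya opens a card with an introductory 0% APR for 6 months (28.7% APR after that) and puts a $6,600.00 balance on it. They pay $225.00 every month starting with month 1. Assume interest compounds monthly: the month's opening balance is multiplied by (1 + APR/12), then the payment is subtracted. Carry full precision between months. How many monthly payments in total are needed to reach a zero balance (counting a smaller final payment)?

41 months

Promo months 1–6 at r₀ = 0%/12 = 0; months 7+ at r₁ = 28.7%/12 = 0.0239167.
After month 6 (no interest yet): B = $6,600.00 − 6·$225.00 = $5,250.00.
Then at r₁ with $225.00/mo: n₂ = −ln(1 − r₁·B/P)/ln(1+r₁) ≈ 34.55 → 35 more payments.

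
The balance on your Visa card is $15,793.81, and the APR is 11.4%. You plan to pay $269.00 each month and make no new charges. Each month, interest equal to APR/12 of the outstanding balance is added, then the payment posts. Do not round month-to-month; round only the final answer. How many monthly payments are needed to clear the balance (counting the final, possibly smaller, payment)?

87 months

Monthly rate r = 11.4%/12 = 0.95% = 0.0095.
Recurrence: B ← B·(1+r) − $269.00.
Month 1: interest $150.04; balance after payment $15,674.85.
Month 2: interest $148.91; balance after payment $15,554.76.
Closed form: n = −ln(1 − rB₀/P)/ln(1+r) = −ln(0.44223)/ln(1.0095) ≈ 86.295, so the balance reaches zero during payment 87.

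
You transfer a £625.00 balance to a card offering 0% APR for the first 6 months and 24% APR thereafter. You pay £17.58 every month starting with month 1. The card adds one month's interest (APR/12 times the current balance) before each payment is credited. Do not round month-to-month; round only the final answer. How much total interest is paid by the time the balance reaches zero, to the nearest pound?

£274

Promo months 1–6 at r₀ = 0%/12 = 0; months 7+ at r₁ = 24%/12 = 0.02.
After month 6 (no interest yet): B = £625.00 − 6·£17.58 = £519.52.
Then at r₁ with £17.58/mo: n₂ = −ln(1 − r₁·B/P)/ln(1+r₁) ≈ 45.15 → 46 more payments.
Total paid = 51·£17.58 + £2.69 = £899.27; interest = £899.27 − £625.00 = £274.27.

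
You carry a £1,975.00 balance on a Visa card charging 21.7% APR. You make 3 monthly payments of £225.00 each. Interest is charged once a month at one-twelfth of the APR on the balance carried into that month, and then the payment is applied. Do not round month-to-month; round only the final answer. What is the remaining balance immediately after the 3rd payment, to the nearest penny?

£1,396.81

Monthly rate r = 21.7%/12 = 1.80833% = 0.0180833.
Each month: B ← B·(1+r) − £225.00.
Month 1: interest £35.71; balance after payment £1,785.71.
Month 2: interest £32.29; balance after payment £1,593.01.
Month 3: interest £28.81; balance after payment £1,396.81.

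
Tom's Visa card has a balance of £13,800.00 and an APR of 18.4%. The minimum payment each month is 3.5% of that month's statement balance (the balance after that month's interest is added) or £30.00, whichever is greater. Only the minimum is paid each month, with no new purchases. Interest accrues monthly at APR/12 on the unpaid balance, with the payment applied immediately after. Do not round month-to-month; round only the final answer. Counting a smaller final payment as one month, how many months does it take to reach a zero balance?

175 months

Monthly rate r = 18.4%/12 = 1.53333% = 0.0153333.
While 3.5% of the post-interest balance exceeds £30.00, each month B ← (B·(1+r))·(1 − 0.035), i.e. B shrinks by the factor (1+r)·0.965 = 0.9798.
This holds for months 1–137. Entering month 138 the balance is £842.37; 3.5% of the post-interest balance is now below £30.00, so the flat £30.00 minimum applies from here.
From month 138 a fixed £30.00 at rate r clears £842.37 in 38 more payments. Total: 137 + 38 = 175 months.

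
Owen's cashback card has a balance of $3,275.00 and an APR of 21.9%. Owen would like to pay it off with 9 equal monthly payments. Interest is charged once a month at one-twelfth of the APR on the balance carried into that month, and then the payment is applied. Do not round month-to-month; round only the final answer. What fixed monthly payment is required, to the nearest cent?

Monthly rate r = 21.9%/12 = 1.825% = 0.01825.
Level-payment amortization: P = B₀·r / (1 − (1+r)^(−n)) = 3275.00·0.01825 / (1 − 1.01825^(−9)).
Denominator 1 − (1+r)^(−9) = 0.15021271.
P = 59.7687 / 0.15021271 ≈ 397.89.

$397.89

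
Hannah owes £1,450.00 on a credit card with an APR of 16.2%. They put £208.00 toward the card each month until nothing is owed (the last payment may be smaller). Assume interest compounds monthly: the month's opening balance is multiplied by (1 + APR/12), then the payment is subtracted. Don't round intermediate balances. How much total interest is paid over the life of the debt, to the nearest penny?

£83.42

Monthly rate r = 16.2%/12 = 1.35% = 0.0135.
Payoff takes n = ⌈−ln(1 − rB₀/P)/ln(1+r)⌉ = ⌈7.371⌉ = 8 payments; the last is £77.42.
Total paid = 7·£208.00 + £77.42 = £1,533.42.
Total interest = total paid − principal = £1,533.42 − £1,450.00 = £83.42.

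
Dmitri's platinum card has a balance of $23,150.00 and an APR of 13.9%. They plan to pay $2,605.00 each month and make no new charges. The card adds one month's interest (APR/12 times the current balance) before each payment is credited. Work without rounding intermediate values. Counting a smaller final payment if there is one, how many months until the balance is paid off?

10 months

Monthly rate r = 13.9%/12 = 1.15833% = 0.0115833.
Recurrence: B ← B·(1+r) − $2,605.00.
Month 1: interest $268.15; balance after payment $20,813.15.
Month 2: interest $241.09; balance after payment $18,449.24.
Closed form: n = −ln(1 − rB₀/P)/ln(1+r) = −ln(0.89706)/ln(1.01158) ≈ 9.432, so the balance reaches zero during payment 10.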